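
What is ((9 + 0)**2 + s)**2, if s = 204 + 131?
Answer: 173056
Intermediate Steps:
s = 335
((9 + 0)**2 + s)**2 = ((9 + 0)**2 + 335)**2 = (9**2 + 335)**2 = (81 + 335)**2 = 416**2 = 173056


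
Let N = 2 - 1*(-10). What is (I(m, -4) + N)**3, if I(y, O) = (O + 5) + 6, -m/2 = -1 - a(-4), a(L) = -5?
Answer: 6859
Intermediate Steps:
N = 12 (N = 2 + 10 = 12)
m = -8 (m = -2*(-1 - 1*(-5)) = -2*(-1 + 5) = -2*4 = -8)
I(y, O) = 11 + O (I(y, O) = (5 + O) + 6 = 11 + O)
(I(m, -4) + N)**3 = ((11 - 4) + 12)**3 = (7 + 12)**3 = 19**3 = 6859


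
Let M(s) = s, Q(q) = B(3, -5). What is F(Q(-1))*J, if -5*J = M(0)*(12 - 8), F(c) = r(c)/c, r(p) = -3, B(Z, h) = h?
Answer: 0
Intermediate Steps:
Q(q) = -5
F(c) = -3/c
J = 0 (J = -0*(12 - 8) = -0*4 = -1/5*0 = 0)
F(Q(-1))*J = -3/(-5)*0 = -3*(-1/5)*0 = (3/5)*0 = 0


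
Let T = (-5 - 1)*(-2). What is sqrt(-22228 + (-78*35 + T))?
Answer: I*sqrt(24946) ≈ 157.94*I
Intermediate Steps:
T = 12 (T = -6*(-2) = 12)
sqrt(-22228 + (-78*35 + T)) = sqrt(-22228 + (-78*35 + 12)) = sqrt(-22228 + (-2730 + 12)) = sqrt(-22228 - 2718) = sqrt(-24946) = I*sqrt(24946)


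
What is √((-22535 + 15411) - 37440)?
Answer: 2*I*√11141 ≈ 211.1*I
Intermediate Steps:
√((-22535 + 15411) - 37440) = √(-7124 - 37440) = √(-44564) = 2*I*√11141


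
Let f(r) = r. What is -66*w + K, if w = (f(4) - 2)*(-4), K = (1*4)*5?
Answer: 548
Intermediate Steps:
K = 20 (K = 4*5 = 20)
w = -8 (w = (4 - 2)*(-4) = 2*(-4) = -8)
-66*w + K = -66*(-8) + 20 = 528 + 20 = 548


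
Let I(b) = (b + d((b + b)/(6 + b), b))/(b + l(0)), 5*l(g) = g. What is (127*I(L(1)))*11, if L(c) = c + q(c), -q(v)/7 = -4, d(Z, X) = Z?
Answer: 51689/35 ≈ 1476.8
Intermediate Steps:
l(g) = g/5
q(v) = 28 (q(v) = -7*(-4) = 28)
L(c) = 28 + c (L(c) = c + 28 = 28 + c)
I(b) = (b + 2*b/(6 + b))/b (I(b) = (b + (b + b)/(6 + b))/(b + (⅕)*0) = (b + (2*b)/(6 + b))/(b + 0) = (b + 2*b/(6 + b))/b)
(127*I(L(1)))*11 = (127*((8 + (28 + 1))/(6 + (28 + 1))))*11 = (127*((8 + 29)/(6 + 29)))*11 = (127*(37/35))*11 = (4699/35)*11 = 51689/35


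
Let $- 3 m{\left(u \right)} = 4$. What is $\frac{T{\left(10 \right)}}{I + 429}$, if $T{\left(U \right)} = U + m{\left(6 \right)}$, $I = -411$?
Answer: $\frac{13}{27} \approx 0.48148$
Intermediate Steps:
$m{\left(u \right)} = - \frac{4}{3}$ ($m{\left(u \right)} = \left(- \frac{1}{3}\right) 4 = - \frac{4}{3}$)
$T{\left(U \right)} = - \frac{4}{3} + U$ ($T{\left(U \right)} = U - \frac{4}{3} = - \frac{4}{3} + U$)
$\frac{T{\left(10 \right)}}{I + 429} = \frac{- \frac{4}{3} + 10}{-411 + 429} = \frac{26}{3 \cdot 18} = \frac{26}{3} \cdot \frac{1}{18} = \frac{13}{27}$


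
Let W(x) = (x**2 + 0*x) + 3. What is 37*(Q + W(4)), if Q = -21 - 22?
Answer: -888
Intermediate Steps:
W(x) = 3 + x**2 (W(x) = (x**2 + 0) + 3 = x**2 + 3 = 3 + x**2)
Q = -43
37*(Q + W(4)) = 37*(-43 + (3 + 4**2)) = 37*(-43 + (3 + 16)) = 37*(-43 + 19) = 37*(-24) = -888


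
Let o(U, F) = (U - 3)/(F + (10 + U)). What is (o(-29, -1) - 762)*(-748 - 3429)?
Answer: 15880954/5 ≈ 3.1762e+6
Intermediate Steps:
o(U, F) = (-3 + U)/(10 + F + U)
(o(-29, -1) - 762)*(-748 - 3429) = ((-3 - 29)/(10 - 1 - 29) - 762)*(-748 - 3429) = (-32/(-20) - 762)*(-4177) = (-1/20*(-32) - 762)*(-4177) = (8/5 - 762)*(-4177) = -3802/5*(-4177) = 15880954/5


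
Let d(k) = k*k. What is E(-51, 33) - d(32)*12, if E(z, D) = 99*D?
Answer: -9021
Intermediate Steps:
d(k) = k**2
E(-51, 33) - d(32)*12 = 99*33 - 32**2*12 = 3267 - 1024*12 = 3267 - 1*12288 = 3267 - 12288 = -9021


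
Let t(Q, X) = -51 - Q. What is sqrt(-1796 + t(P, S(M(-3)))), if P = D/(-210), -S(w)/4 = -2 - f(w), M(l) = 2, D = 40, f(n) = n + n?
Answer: I*sqrt(814443)/21 ≈ 42.975*I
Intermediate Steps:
f(n) = 2*n
S(w) = 8 + 8*w (S(w) = -4*(-2 - 2*w) = 8 + 8*w)
P = -4/21 (P = 40/(-210) = 40*(-1/210) = -4/21 ≈ -0.19048)
sqrt(-1796 + t(P, S(M(-3)))) = sqrt(-1796 + (-51 - 1*(-4/21))) = sqrt(-1796 + (-51 + 4/21)) = sqrt(-1796 - 1067/21) = sqrt(-38783/21) = I*sqrt(814443)/21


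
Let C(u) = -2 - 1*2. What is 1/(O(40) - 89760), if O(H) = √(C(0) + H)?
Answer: -1/89754 ≈ -1.1142e-5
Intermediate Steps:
C(u) = -4 (C(u) = -2 - 2 = -4)
O(H) = √(-4 + H)
1/(O(40) - 89760) = 1/(√(-4 + 40) - 89760) = 1/(√36 - 89760) = 1/(6 - 89760) = 1/(-89754) = -1/89754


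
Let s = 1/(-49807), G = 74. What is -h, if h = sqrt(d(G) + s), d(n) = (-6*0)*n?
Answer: -I*sqrt(49807)/49807 ≈ -0.0044808*I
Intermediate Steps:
d(n) = 0 (d(n) = 0*n = 0)
s = -1/49807 ≈ -2.0078e-5
h = I*sqrt(49807)/49807 (h = sqrt(0 - 1/49807) = sqrt(-1/49807) = I*sqrt(49807)/49807 ≈ 0.0044808*I)
-h = -I*sqrt(49807)/49807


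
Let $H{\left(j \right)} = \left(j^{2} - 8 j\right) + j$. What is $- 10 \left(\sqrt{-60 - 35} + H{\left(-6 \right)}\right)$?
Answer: $-780 - 10 i \sqrt{95} \approx -780.0 - 97.468 i$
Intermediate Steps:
$H{\left(j \right)} = j^{2} - 7 j$
$- 10 \left(\sqrt{-60 - 35} + H{\left(-6 \right)}\right) = - 10 \left(\sqrt{-60 - 35} - 6 \left(-7 - 6\right)\right) = - 10 \left(\sqrt{-95} - -78\right) = - 10 \left(i \sqrt{95} + 78\right) = - 10 \left(78 + i \sqrt{95}\right) = -780 - 10 i \sqrt{95}$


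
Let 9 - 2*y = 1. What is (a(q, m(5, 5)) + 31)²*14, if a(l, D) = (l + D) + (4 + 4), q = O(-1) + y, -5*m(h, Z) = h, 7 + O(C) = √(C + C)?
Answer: 17122 + 980*I*√2 ≈ 17122.0 + 1385.9*I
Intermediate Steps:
O(C) = -7 + √2*√C (O(C) = -7 + √(C + C) = -7 + √(2*C) = -7 + √2*√C)
y = 4 (y = 9/2 - ½*1 = 9/2 - ½ = 4)
m(h, Z) = -h/5
q = -3 + I*√2 (q = (-7 + √2*√(-1)) + 4 = (-7 + √2*I) + 4 = (-7 + I*√2) + 4 = -3 + I*√2 ≈ -3.0 + 1.4142*I)
a(l, D) = 8 + D + l (a(l, D) = (D + l) + 8 = 8 + D + l)
(a(q, m(5, 5)) + 31)²*14 = ((8 - ⅕*5 + (-3 + I*√2)) + 31)²*14 = ((8 - 1 + (-3 + I*√2)) + 31)²*14 = ((4 + I*√2) + 31)²*14 = (35 + I*√2)²*14 = 14*(35 + I*√2)²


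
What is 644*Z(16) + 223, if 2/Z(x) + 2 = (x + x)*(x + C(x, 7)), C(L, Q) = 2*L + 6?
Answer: 193093/863 ≈ 223.75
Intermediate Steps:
C(L, Q) = 6 + 2*L
Z(x) = 2/(-2 + 2*x*(6 + 3*x)) (Z(x) = 2/(-2 + (x + x)*(x + (6 + 2*x))) = 2/(-2 + (2*x)*(6 + 3*x)) = 2/(-2 + 2*x*(6 + 3*x)))
644*Z(16) + 223 = 644/(-1 + 3*16**2 + 6*16) + 223 = 644/(-1 + 3*256 + 96) + 223 = 644/(-1 + 768 + 96) + 223 = 644/863 + 223 = 193093/863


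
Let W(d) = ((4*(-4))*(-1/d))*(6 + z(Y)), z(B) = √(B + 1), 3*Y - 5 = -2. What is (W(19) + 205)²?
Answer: 838347/19 + 127712*√2/361 ≈ 44624.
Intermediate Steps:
Y = 1 (Y = 5/3 + (⅓)*(-2) = 5/3 - ⅔ = 1)
z(B) = √(1 + B)
W(d) = 16*(6 + √2)/d (W(d) = ((4*(-4))*(-1/d))*(6 + √(1 + 1)) = (-(-16)/d)*(6 + √2) = (16/d)*(6 + √2) = 16*(6 + √2)/d)
(W(19) + 205)² = (16*(6 + √2)/19 + 205)² = (16*(1/19)*(6 + √2) + 205)² = ((96/19 + 16*√2/19) + 205)² = (3991/19 + 16*√2/19)²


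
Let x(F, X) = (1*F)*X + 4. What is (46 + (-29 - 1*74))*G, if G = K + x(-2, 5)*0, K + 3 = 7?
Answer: -228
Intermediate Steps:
K = 4 (K = -3 + 7 = 4)
x(F, X) = 4 + F*X (x(F, X) = F*X + 4 = 4 + F*X)
G = 4 (G = 4 + (4 - 2*5)*0 = 4 + (4 - 10)*0 = 4 - 6*0 = 4 + 0 = 4)
(46 + (-29 - 1*74))*G = (46 + (-29 - 1*74))*4 = (46 + (-29 - 74))*4 = (46 - 103)*4 = -57*4 = -228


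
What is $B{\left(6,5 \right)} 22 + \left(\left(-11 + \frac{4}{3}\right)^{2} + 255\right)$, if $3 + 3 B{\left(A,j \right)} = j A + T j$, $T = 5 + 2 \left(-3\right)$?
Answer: $\frac{4588}{9} \approx 509.78$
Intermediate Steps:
$T = -1$ ($T = 5 - 6 = -1$)
$B{\left(A,j \right)} = -1 - \frac{j}{3} + \frac{A j}{3}$ ($B{\left(A,j \right)} = -1 + \frac{j A - j}{3} = -1 + \frac{A j - j}{3} = -1 + \frac{- j + A j}{3} = -1 + \left(- \frac{j}{3} + \frac{A j}{3}\right) = -1 - \frac{j}{3} + \frac{A j}{3}$)
$B{\left(6,5 \right)} 22 + \left(\left(-11 + \frac{4}{3}\right)^{2} + 255\right) = \left(-1 - \frac{5}{3} + \frac{1}{3} \cdot 6 \cdot 5\right) 22 + \left(\left(-11 + \frac{4}{3}\right)^{2} + 255\right) = \left(-1 - \frac{5}{3} + 10\right) 22 + \left(\left(-11 + 4 \cdot \frac{1}{3}\right)^{2} + 255\right) = \frac{22}{3} \cdot 22 + \left(\left(-11 + \frac{4}{3}\right)^{2} + 255\right) = \frac{484}{3} + \left(\left(- \frac{29}{3}\right)^{2} + 255\right) = \frac{484}{3} + \left(\frac{841}{9} + 255\right) = \frac{484}{3} + \frac{3136}{9} = \frac{4588}{9}$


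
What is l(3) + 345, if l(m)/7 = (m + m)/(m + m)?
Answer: 352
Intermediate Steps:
l(m) = 7 (l(m) = 7*((m + m)/(m + m)) = 7*((2*m)/((2*m))) = 7*((2*m)*(1/(2*m))) = 7*1 = 7)
l(3) + 345 = 7 + 345 = 352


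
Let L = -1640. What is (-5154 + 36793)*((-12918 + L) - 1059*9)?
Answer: -762151871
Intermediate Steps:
(-5154 + 36793)*((-12918 + L) - 1059*9) = (-5154 + 36793)*((-12918 - 1640) - 1059*9) = 31639*(-14558 - 9531) = 31639*(-24089) = -762151871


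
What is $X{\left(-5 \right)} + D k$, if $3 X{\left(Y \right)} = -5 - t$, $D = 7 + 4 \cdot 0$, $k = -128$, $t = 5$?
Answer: $- \frac{2698}{3} \approx -899.33$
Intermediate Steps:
$D = 7$ ($D = 7 + 0 = 7$)
$X{\left(Y \right)} = - \frac{10}{3}$ ($X{\left(Y \right)} = \frac{-5 - 5}{3} = \frac{1}{3} \left(-10\right) = - \frac{10}{3}$)
$X{\left(-5 \right)} + D k = - \frac{10}{3} + 7 \left(-128\right) = - \frac{10}{3} - 896 = - \frac{2698}{3}$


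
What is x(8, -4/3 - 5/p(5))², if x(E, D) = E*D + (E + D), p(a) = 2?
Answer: 2809/4 ≈ 702.25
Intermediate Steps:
x(E, D) = D + E + D*E (x(E, D) = D*E + (D + E) = D + E + D*E)
x(8, -4/3 - 5/p(5))² = ((-4/3 - 5/2) + 8 + (-4/3 - 5/2)*8)² = (-23/6 + 8 - 23/6*8)² = (-23/6 + 8 - 92/3)² = (-53/2)² = 2809/4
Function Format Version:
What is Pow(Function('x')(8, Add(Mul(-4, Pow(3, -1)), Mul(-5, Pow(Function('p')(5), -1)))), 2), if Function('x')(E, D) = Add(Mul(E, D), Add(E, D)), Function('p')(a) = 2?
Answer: Rational(2809, 4) ≈ 702.25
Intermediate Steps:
Function('x')(E, D) = Add(D, E, Mul(D, E)) (Function('x')(E, D) = Add(Mul(D, E), Add(D, E)) = Add(D, E, Mul(D, E)))
Pow(Function('x')(8, Add(Mul(-4, Pow(3, -1)), Mul(-5, Pow(Function('p')(5), -1)))), 2) = Pow(Add(Add(Mul(-4, Pow(3, -1)), Mul(-5, Pow(2, -1))), 8, Mul(Add(Mul(-4, Pow(3, -1)), Mul(-5, Pow(2, -1))), 8)), 2) = Pow(Add(Add(Mul(-4, Rational(1, 3)), Mul(-5, Rational(1, 2))), 8, Mul(Add(Mul(-4, Rational(1, 3)), Mul(-5, Rational(1, 2))), 8)), 2) = Pow(Add(Add(Rational(-4, 3), Rational(-5, 2)), 8, Mul(Add(Rational(-4, 3), Rational(-5, 2)), 8)), 2) = Pow(Add(Rational(-23, 6), 8, Mul(Rational(-23, 6), 8)), 2) = Pow(Add(Rational(-23, 6), 8, Rational(-92, 3)), 2) = Pow(Rational(-53, 2), 2) = Rational(2809, 4)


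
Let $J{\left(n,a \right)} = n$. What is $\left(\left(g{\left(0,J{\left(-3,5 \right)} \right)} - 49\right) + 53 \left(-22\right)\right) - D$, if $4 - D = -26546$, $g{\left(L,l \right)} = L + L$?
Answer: $-27765$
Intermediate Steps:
$g{\left(L,l \right)} = 2 L$
$D = 26550$ ($D = 4 - -26546 = 4 + 26546 = 26550$)
$\left(\left(g{\left(0,J{\left(-3,5 \right)} \right)} - 49\right) + 53 \left(-22\right)\right) - D = \left(\left(2 \cdot 0 - 49\right) + 53 \left(-22\right)\right) - 26550 = \left(\left(0 - 49\right) - 1166\right) - 26550 = \left(-49 - 1166\right) - 26550 = -1215 - 26550 = -27765$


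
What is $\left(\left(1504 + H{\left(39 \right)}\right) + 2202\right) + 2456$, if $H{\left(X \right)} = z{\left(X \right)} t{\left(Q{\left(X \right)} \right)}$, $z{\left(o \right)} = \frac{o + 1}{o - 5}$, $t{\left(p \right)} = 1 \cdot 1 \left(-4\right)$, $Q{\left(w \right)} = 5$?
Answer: $\frac{104674}{17} \approx 6157.3$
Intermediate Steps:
$t{\left(p \right)} = -4$ ($t{\left(p \right)} = 1 \left(-4\right) = -4$)
$z{\left(o \right)} = \frac{1 + o}{-5 + o}$
$H{\left(X \right)} = - \frac{4 \left(1 + X\right)}{-5 + X}$ ($H{\left(X \right)} = \frac{1 + X}{-5 + X} \left(-4\right) = - \frac{4 \left(1 + X\right)}{-5 + X}$)
$\left(\left(1504 + H{\left(39 \right)}\right) + 2202\right) + 2456 = \left(\left(1504 + \frac{4 \left(-1 - 39\right)}{-5 + 39}\right) + 2202\right) + 2456 = \left(\left(1504 + \frac{4 \left(-1 - 39\right)}{34}\right) + 2202\right) + 2456 = \left(\left(1504 + 4 \cdot \frac{1}{34} \left(-40\right)\right) + 2202\right) + 2456 = \left(\left(1504 - \frac{80}{17}\right) + 2202\right) + 2456 = \left(\frac{25488}{17} + 2202\right) + 2456 = \frac{62922}{17} + 2456 = \frac{104674}{17}$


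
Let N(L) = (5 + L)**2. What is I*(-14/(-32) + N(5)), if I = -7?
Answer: -11249/16 ≈ -703.06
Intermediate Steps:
I*(-14/(-32) + N(5)) = -7*(-14/(-32) + (5 + 5)**2) = -7*(-14*(-1/32) + 10**2) = -7*(7/16 + 100) = -7*1607/16 = -11249/16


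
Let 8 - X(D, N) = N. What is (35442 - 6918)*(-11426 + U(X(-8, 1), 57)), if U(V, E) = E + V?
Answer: -324089688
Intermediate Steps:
X(D, N) = 8 - N
(35442 - 6918)*(-11426 + U(X(-8, 1), 57)) = (35442 - 6918)*(-11426 + (57 + (8 - 1*1))) = 28524*(-11426 + (57 + (8 - 1))) = 28524*(-11426 + (57 + 7)) = 28524*(-11426 + 64) = 28524*(-11362) = -324089688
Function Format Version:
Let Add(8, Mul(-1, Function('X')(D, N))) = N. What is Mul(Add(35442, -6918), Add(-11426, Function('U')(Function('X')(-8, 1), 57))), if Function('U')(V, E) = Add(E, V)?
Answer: -324089688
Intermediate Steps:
Function('X')(D, N) = Add(8, Mul(-1, N))
Mul(Add(35442, -6918), Add(-11426, Function('U')(Function('X')(-8, 1), 57))) = Mul(Add(35442, -6918), Add(-11426, Add(57, Add(8, Mul(-1, 1))))) = Mul(28524, Add(-11426, Add(57, Add(8, -1)))) = Mul(28524, Add(-11426, Add(57, 7))) = Mul(28524, Add(-11426, 64)) = Mul(28524, -11362) = -324089688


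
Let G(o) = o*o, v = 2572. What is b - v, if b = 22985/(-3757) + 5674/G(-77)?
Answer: -57406911563/22275253 ≈ -2577.2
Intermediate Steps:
G(o) = o²
b = -114960847/22275253 (b = 22985/(-3757) + 5674/((-77)²) = 22985*(-1/3757) + 5674/5929 = -22985/3757 + 5674*(1/5929) = -22985/3757 + 5674/5929 = -114960847/22275253 ≈ -5.1609)
b - v = -114960847/22275253 - 1*2572 = -114960847/22275253 - 2572 = -57406911563/22275253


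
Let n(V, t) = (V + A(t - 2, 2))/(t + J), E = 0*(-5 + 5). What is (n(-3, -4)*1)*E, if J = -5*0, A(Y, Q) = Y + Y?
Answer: 0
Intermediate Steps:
E = 0 (E = 0*0 = 0)
A(Y, Q) = 2*Y
J = 0
n(V, t) = (-4 + V + 2*t)/t (n(V, t) = (V + 2*(t - 2))/(t + 0) = (V + 2*(-2 + t))/t = (V + (-4 + 2*t))/t = (-4 + V + 2*t)/t)
(n(-3, -4)*1)*E = (((-4 - 3 + 2*(-4))/(-4))*1)*0 = (-(-4 - 3 - 8)/4*1)*0 = (-1/4*(-15)*1)*0 = ((15/4)*1)*0 = (15/4)*0 = 0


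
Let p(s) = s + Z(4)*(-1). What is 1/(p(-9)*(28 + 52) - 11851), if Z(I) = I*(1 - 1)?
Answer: -1/12571 ≈ -7.9548e-5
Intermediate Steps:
Z(I) = 0 (Z(I) = I*0 = 0)
p(s) = s (p(s) = s + 0*(-1) = s + 0 = s)
1/(p(-9)*(28 + 52) - 11851) = 1/(-9*(28 + 52) - 11851) = 1/(-9*80 - 11851) = 1/(-720 - 11851) = 1/(-12571) = -1/12571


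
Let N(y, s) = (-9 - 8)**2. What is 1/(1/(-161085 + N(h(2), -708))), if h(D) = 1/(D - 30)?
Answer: -160796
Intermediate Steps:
h(D) = 1/(-30 + D)
N(y, s) = 289 (N(y, s) = (-17)**2 = 289)
1/(1/(-161085 + N(h(2), -708))) = 1/(1/(-161085 + 289)) = 1/(1/(-160796)) = 1/(-1/160796) = -160796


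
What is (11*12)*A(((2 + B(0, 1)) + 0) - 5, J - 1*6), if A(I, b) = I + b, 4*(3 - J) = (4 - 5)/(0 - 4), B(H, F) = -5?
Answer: -5841/4 ≈ -1460.3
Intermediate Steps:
J = 47/16 (J = 3 - (4 - 5)/(4*(0 - 4)) = 3 - (-1)/(4*(-4)) = 3 - (-1)*(-1)/(4*4) = 3 - ¼*¼ = 3 - 1/16 = 47/16 ≈ 2.9375)
(11*12)*A(((2 + B(0, 1)) + 0) - 5, J - 1*6) = (11*12)*((((2 - 5) + 0) - 5) + (47/16 - 1*6)) = 132*(((-3 + 0) - 5) + (47/16 - 6)) = 132*((-3 - 5) - 49/16) = 132*(-8 - 49/16) = 132*(-177/16) = -5841/4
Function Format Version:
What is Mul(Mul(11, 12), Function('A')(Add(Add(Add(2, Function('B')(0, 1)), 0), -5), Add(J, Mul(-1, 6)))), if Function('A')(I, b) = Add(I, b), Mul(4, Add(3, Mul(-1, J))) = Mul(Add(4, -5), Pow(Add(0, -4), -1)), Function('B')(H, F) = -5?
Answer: Rational(-5841, 4) ≈ -1460.3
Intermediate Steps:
J = Rational(47, 16) (J = Add(3, Mul(Rational(-1, 4), Mul(Add(4, -5), Pow(Add(0, -4), -1)))) = Add(3, Mul(Rational(-1, 4), Mul(-1, Pow(-4, -1)))) = Add(3, Mul(Rational(-1, 4), Mul(-1, Rational(-1, 4)))) = Add(3, Mul(Rational(-1, 4), Rational(1, 4))) = Add(3, Rational(-1, 16)) = Rational(47, 16) ≈ 2.9375)
Mul(Mul(11, 12), Function('A')(Add(Add(Add(2, Function('B')(0, 1)), 0), -5), Add(J, Mul(-1, 6)))) = Mul(Mul(11, 12), Add(Add(Add(Add(2, -5), 0), -5), Add(Rational(47, 16), Mul(-1, 6)))) = Mul(132, Add(Add(Add(-3, 0), -5), Add(Rational(47, 16), -6))) = Mul(132, Add(Add(-3, -5), Rational(-49, 16))) = Mul(132, Add(-8, Rational(-49, 16))) = Mul(132, Rational(-177, 16)) = Rational(-5841, 4)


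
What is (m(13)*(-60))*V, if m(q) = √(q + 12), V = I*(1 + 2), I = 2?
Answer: -1800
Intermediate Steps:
V = 6 (V = 2*(1 + 2) = 2*3 = 6)
m(q) = √(12 + q)
(m(13)*(-60))*V = (√(12 + 13)*(-60))*6 = (√25*(-60))*6 = (5*(-60))*6 = -300*6 = -1800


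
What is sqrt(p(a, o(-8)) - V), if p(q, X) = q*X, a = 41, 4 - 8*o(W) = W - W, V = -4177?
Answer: sqrt(16790)/2 ≈ 64.788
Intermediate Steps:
o(W) = 1/2 (o(W) = 1/2 - (W - W)/8 = 1/2 - 1/8*0 = 1/2 + 0 = 1/2)
p(q, X) = X*q
sqrt(p(a, o(-8)) - V) = sqrt((1/2)*41 - 1*(-4177)) = sqrt(41/2 + 4177) = sqrt(8395/2) = sqrt(16790)/2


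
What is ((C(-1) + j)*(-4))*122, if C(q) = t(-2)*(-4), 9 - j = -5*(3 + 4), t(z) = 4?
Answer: -13664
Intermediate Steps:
j = 44 (j = 9 - (-5)*(3 + 4) = 9 - (-5)*7 = 9 - 1*(-35) = 9 + 35 = 44)
C(q) = -16 (C(q) = 4*(-4) = -16)
((C(-1) + j)*(-4))*122 = ((-16 + 44)*(-4))*122 = (28*(-4))*122 = -112*122 = -13664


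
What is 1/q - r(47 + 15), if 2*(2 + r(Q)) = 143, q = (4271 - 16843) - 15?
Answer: -1749595/25174 ≈ -69.500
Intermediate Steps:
q = -12587 (q = -12572 - 15 = -12587)
r(Q) = 139/2 (r(Q) = -2 + (½)*143 = -2 + 143/2 = 139/2)
1/q - r(47 + 15) = 1/(-12587) - 1*139/2 = -1/12587 - 139/2 = -1749595/25174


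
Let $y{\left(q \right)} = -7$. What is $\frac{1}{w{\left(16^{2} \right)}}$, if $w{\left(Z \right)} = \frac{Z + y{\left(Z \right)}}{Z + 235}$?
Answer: $\frac{491}{249} \approx 1.9719$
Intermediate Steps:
$w{\left(Z \right)} = \frac{-7 + Z}{235 + Z}$ ($w{\left(Z \right)} = \frac{Z - 7}{Z + 235} = \frac{-7 + Z}{235 + Z}$)
$\frac{1}{w{\left(16^{2} \right)}} = \frac{1}{\frac{1}{235 + 16^{2}} \left(-7 + 16^{2}\right)} = \frac{1}{\frac{1}{235 + 256} \left(-7 + 256\right)} = \frac{1}{\frac{1}{491} \cdot 249} = \frac{1}{\frac{249}{491}} = \frac{491}{249}$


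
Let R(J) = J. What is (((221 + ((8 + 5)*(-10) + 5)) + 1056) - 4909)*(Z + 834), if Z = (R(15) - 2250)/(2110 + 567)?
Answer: -8379548931/2677 ≈ -3.1302e+6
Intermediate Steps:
Z = -2235/2677 (Z = (15 - 2250)/(2110 + 567) = -2235/2677 ≈ -0.83489)
(((221 + ((8 + 5)*(-10) + 5)) + 1056) - 4909)*(Z + 834) = (((221 + ((8 + 5)*(-10) + 5)) + 1056) - 4909)*(-2235/2677 + 834) = (((221 + (13*(-10) + 5)) + 1056) - 4909)*(2230383/2677) = (((221 + (-130 + 5)) + 1056) - 4909)*(2230383/2677) = (((221 - 125) + 1056) - 4909)*(2230383/2677) = ((96 + 1056) - 4909)*(2230383/2677) = (1152 - 4909)*(2230383/2677) = -3757*2230383/2677 = -8379548931/2677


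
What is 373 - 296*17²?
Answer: -85171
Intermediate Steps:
373 - 296*17² = 373 - 296*289 = 373 - 85544 = -85171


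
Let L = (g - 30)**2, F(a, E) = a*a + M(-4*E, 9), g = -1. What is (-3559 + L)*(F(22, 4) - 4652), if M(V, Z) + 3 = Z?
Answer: 10812876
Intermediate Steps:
M(V, Z) = -3 + Z
F(a, E) = 6 + a**2 (F(a, E) = a*a + (-3 + 9) = a**2 + 6 = 6 + a**2)
L = 961 (L = (-1 - 30)**2 = (-31)**2 = 961)
(-3559 + L)*(F(22, 4) - 4652) = (-3559 + 961)*((6 + 22**2) - 4652) = -2598*((6 + 484) - 4652) = -2598*(490 - 4652) = -2598*(-4162) = 10812876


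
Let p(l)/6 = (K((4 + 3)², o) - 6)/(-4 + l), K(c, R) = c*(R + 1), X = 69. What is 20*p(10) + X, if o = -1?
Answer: -51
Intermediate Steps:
K(c, R) = c*(1 + R)
p(l) = -36/(-4 + l) (p(l) = 6*(((4 + 3)²*(1 - 1) - 6)/(-4 + l)) = 6*((7²*0 - 6)/(-4 + l)) = 6*((49*0 - 6)/(-4 + l)) = 6*((0 - 6)/(-4 + l)) = 6*(-6/(-4 + l)) = -36/(-4 + l))
20*p(10) + X = 20*(-36/(-4 + 10)) + 69 = 20*(-36/6) + 69 = 20*(-36*⅙) + 69 = 20*(-6) + 69 = -120 + 69 = -51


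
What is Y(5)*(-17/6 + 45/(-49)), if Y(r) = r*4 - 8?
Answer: -2206/49 ≈ -45.020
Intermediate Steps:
Y(r) = -8 + 4*r (Y(r) = 4*r - 8 = -8 + 4*r)
Y(5)*(-17/6 + 45/(-49)) = (-8 + 4*5)*(-17/6 + 45/(-49)) = (-8 + 20)*(-17*⅙ + 45*(-1/49)) = 12*(-17/6 - 45/49) = 12*(-1103/294) = -2206/49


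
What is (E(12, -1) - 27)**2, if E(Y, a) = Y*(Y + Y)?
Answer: 68121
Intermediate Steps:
E(Y, a) = 2*Y**2 (E(Y, a) = Y*(2*Y) = 2*Y**2)
(E(12, -1) - 27)**2 = (2*12**2 - 27)**2 = (2*144 - 27)**2 = (288 - 27)**2 = 261**2 = 68121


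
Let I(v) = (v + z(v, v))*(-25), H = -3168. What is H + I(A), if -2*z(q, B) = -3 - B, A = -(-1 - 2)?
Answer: -3318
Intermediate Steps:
A = 3 (A = -1*(-3) = 3)
z(q, B) = 3/2 + B/2 (z(q, B) = -(-3 - B)/2 = 3/2 + B/2)
I(v) = -75/2 - 75*v/2 (I(v) = (v + (3/2 + v/2))*(-25) = (3/2 + 3*v/2)*(-25) = -75/2 - 75*v/2)
H + I(A) = -3168 + (-75/2 - 75/2*3) = -3168 + (-75/2 - 225/2) = -3168 - 150 = -3318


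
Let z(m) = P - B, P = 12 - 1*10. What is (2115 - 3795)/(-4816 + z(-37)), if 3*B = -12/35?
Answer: 9800/28081 ≈ 0.34899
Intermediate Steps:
P = 2 (P = 12 - 10 = 2)
B = -4/35 (B = (-12/35)/3 = (-12*1/35)/3 = (⅓)*(-12/35) = -4/35 ≈ -0.11429)
z(m) = 74/35 (z(m) = 2 - 1*(-4/35) = 2 + 4/35 = 74/35)
(2115 - 3795)/(-4816 + z(-37)) = (2115 - 3795)/(-4816 + 74/35) = -1680/(-168486/35) = -1680*(-35/168486) = 9800/28081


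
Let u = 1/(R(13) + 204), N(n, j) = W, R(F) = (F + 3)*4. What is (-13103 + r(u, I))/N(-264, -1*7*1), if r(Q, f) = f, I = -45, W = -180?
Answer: 3287/45 ≈ 73.044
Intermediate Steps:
R(F) = 12 + 4*F (R(F) = (3 + F)*4 = 12 + 4*F)
N(n, j) = -180
u = 1/268 (u = 1/((12 + 4*13) + 204) = 1/((12 + 52) + 204) = 1/(64 + 204) = 1/268 ≈ 0.0037313)
(-13103 + r(u, I))/N(-264, -1*7*1) = (-13103 - 45)/(-180) = -13148*(-1/180) = 3287/45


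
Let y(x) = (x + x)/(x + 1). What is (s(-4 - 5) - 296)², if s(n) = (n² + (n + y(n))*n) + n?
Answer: 426409/16 ≈ 26651.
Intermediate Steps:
y(x) = 2*x/(1 + x) (y(x) = (2*x)/(1 + x) = 2*x/(1 + x))
s(n) = n + n² + n*(n + 2*n/(1 + n)) (s(n) = (n² + (n + 2*n/(1 + n))*n) + n = (n² + n*(n + 2*n/(1 + n))) + n = n + n² + n*(n + 2*n/(1 + n)))
(s(-4 - 5) - 296)² = ((-4 - 5)*(1 + 2*(-4 - 5)² + 5*(-4 - 5))/(1 + (-4 - 5)) - 296)² = (-9*(1 + 2*(-9)² + 5*(-9))/(1 - 9) - 296)² = (-9*(1 + 2*81 - 45)/(-8) - 296)² = (-9*(-⅛)*(1 + 162 - 45) - 296)² = (-9*(-⅛)*118 - 296)² = (531/4 - 296)² = (-653/4)² = 426409/16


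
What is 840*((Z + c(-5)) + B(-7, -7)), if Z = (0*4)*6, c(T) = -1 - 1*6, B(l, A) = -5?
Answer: -10080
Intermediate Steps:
c(T) = -7 (c(T) = -1 - 6 = -7)
Z = 0 (Z = 0*6 = 0)
840*((Z + c(-5)) + B(-7, -7)) = 840*((0 - 7) - 5) = 840*(-7 - 5) = 840*(-12) = -10080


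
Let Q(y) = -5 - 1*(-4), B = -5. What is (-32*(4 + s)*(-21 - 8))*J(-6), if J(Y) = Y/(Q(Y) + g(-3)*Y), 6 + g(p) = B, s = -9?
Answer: 5568/13 ≈ 428.31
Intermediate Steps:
g(p) = -11 (g(p) = -6 - 5 = -11)
Q(y) = -1 (Q(y) = -5 + 4 = -1)
J(Y) = Y/(-1 - 11*Y)
(-32*(4 + s)*(-21 - 8))*J(-6) = (-32*(4 - 9)*(-21 - 8))*(-1*(-6)/(1 + 11*(-6))) = (-(-160)*(-29))*(-1*(-6)/(1 - 66)) = (-32*145)*(-1*(-6)/(-65)) = -(-4640)*(-6)*(-1)/65 = -4640*(-6/65) = 5568/13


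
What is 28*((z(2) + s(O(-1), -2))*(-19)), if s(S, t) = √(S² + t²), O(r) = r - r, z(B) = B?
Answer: -2128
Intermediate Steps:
O(r) = 0
28*((z(2) + s(O(-1), -2))*(-19)) = 28*((2 + √(0² + (-2)²))*(-19)) = 28*((2 + √(0 + 4))*(-19)) = 28*((2 + √4)*(-19)) = 28*((2 + 2)*(-19)) = 28*(4*(-19)) = 28*(-76) = -2128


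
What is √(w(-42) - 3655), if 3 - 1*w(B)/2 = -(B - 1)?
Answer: 3*I*√415 ≈ 61.115*I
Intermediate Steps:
w(B) = 4 + 2*B (w(B) = 6 - (-2)*(B - 1) = 6 - (-2)*(-1 + B) = 6 - 2*(1 - B) = 6 + (-2 + 2*B) = 4 + 2*B)
√(w(-42) - 3655) = √((4 + 2*(-42)) - 3655) = √((4 - 84) - 3655) = √(-80 - 3655) = √(-3735) = 3*I*√415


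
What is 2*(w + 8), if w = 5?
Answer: 26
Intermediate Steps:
2*(w + 8) = 2*(5 + 8) = 2*13 = 26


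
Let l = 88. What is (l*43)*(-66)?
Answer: -249744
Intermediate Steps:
(l*43)*(-66) = (88*43)*(-66) = 3784*(-66) = -249744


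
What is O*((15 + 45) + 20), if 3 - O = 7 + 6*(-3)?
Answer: 1120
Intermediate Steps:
O = 14 (O = 3 - (7 + 6*(-3)) = 3 - (7 - 18) = 3 - 1*(-11) = 3 + 11 = 14)
O*((15 + 45) + 20) = 14*((15 + 45) + 20) = 14*(60 + 20) = 14*80 = 1120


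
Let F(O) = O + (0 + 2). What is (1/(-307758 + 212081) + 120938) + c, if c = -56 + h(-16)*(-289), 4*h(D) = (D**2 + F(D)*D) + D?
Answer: 8358151365/95677 ≈ 87358.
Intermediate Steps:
F(O) = 2 + O (F(O) = O + 2 = 2 + O)
h(D) = D/4 + D**2/4 + D*(2 + D)/4 (h(D) = ((D**2 + (2 + D)*D) + D)/4 = ((D**2 + D*(2 + D)) + D)/4 = (D + D**2 + D*(2 + D))/4 = D/4 + D**2/4 + D*(2 + D)/4)
c = -33580 (c = -56 + ((1/4)*(-16)*(3 + 2*(-16)))*(-289) = -56 + ((1/4)*(-16)*(3 - 32))*(-289) = -56 + ((1/4)*(-16)*(-29))*(-289) = -56 + 116*(-289) = -56 - 33524 = -33580)
(1/(-307758 + 212081) + 120938) + c = (1/(-307758 + 212081) + 120938) - 33580 = (1/(-95677) + 120938) - 33580 = (-1/95677 + 120938) - 33580 = 11570985025/95677 - 33580 = 8358151365/95677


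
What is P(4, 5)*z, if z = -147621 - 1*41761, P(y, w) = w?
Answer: -946910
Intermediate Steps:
z = -189382 (z = -147621 - 41761 = -189382)
P(4, 5)*z = 5*(-189382) = -946910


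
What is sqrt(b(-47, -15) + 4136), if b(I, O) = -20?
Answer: 14*sqrt(21) ≈ 64.156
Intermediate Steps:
sqrt(b(-47, -15) + 4136) = sqrt(-20 + 4136) = sqrt(4116) = 14*sqrt(21)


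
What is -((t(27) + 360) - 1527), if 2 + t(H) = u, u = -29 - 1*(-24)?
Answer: 1174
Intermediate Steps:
u = -5 (u = -29 + 24 = -5)
t(H) = -7 (t(H) = -2 - 5 = -7)
-((t(27) + 360) - 1527) = -((-7 + 360) - 1527) = -(353 - 1527) = -1*(-1174) = 1174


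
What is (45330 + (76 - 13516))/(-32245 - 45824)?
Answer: -10630/26023 ≈ -0.40848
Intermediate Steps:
(45330 + (76 - 13516))/(-32245 - 45824) = (45330 - 13440)/(-78069) = 31890*(-1/78069) = -10630/26023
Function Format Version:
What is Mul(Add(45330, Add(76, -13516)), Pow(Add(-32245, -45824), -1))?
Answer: Rational(-10630, 26023) ≈ -0.40848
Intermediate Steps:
Mul(Add(45330, Add(76, -13516)), Pow(Add(-32245, -45824), -1)) = Mul(Add(45330, -13440), Pow(-78069, -1)) = Mul(31890, Rational(-1, 78069)) = Rational(-10630, 26023)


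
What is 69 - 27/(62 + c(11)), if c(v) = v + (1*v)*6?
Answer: 9564/139 ≈ 68.806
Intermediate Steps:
c(v) = 7*v (c(v) = v + v*6 = v + 6*v = 7*v)
69 - 27/(62 + c(11)) = 69 - 27/(62 + 7*11) = 69 - 27/(62 + 77) = 69 - 27/139 = 9564/139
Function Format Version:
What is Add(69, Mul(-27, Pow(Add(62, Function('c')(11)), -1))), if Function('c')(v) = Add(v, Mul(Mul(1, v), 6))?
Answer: Rational(9564, 139) ≈ 68.806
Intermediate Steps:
Function('c')(v) = Mul(7, v) (Function('c')(v) = Add(v, Mul(v, 6)) = Add(v, Mul(6, v)) = Mul(7, v))
Add(69, Mul(-27, Pow(Add(62, Function('c')(11)), -1))) = Add(69, Mul(-27, Pow(Add(62, Mul(7, 11)), -1))) = Add(69, Mul(-27, Pow(Add(62, 77), -1))) = Add(69, Mul(-27, Pow(139, -1))) = Add(69, Mul(-27, Rational(1, 139))) = Add(69, Rational(-27, 139)) = Rational(9564, 139)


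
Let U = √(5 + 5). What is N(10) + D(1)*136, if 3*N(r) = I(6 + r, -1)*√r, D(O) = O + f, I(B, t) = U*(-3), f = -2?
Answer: -146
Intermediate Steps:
U = √10 ≈ 3.1623
I(B, t) = -3*√10 (I(B, t) = √10*(-3) = -3*√10)
D(O) = -2 + O (D(O) = O - 2 = -2 + O)
N(r) = -√10*√r (N(r) = ((-3*√10)*√r)/3 = (-3*√10*√r)/3 = -√10*√r)
N(10) + D(1)*136 = -√10*√10 + (-2 + 1)*136 = -10 - 1*136 = -10 - 136 = -146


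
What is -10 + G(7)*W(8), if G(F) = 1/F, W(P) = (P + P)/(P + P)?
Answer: -69/7 ≈ -9.8571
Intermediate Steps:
W(P) = 1 (W(P) = (2*P)/((2*P)) = (2*P)*(1/(2*P)) = 1)
-10 + G(7)*W(8) = -10 + 1/7 = -10 + (⅐)*1 = -10 + ⅐ = -69/7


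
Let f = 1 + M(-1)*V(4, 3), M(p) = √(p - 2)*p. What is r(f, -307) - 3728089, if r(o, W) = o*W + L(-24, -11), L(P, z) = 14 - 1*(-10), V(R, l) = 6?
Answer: -3728372 + 1842*I*√3 ≈ -3.7284e+6 + 3190.4*I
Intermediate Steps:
M(p) = p*√(-2 + p) (M(p) = √(-2 + p)*p = p*√(-2 + p))
L(P, z) = 24 (L(P, z) = 14 + 10 = 24)
f = 1 - 6*I*√3 (f = 1 - √(-2 - 1)*6 = 1 - √(-3)*6 = 1 - I*√3*6 = 1 - 6*I*√3 ≈ 1.0 - 10.392*I)
r(o, W) = 24 + W*o (r(o, W) = o*W + 24 = W*o + 24 = 24 + W*o)
r(f, -307) - 3728089 = (24 - 307*(1 - 6*I*√3)) - 3728089 = (24 + (-307 + 1842*I*√3)) - 3728089 = (-283 + 1842*I*√3) - 3728089 = -3728372 + 1842*I*√3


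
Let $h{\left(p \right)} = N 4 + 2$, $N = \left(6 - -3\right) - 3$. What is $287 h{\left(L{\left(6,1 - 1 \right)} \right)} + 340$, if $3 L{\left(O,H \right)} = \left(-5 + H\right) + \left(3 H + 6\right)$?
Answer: $7802$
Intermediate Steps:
$N = 6$ ($N = \left(6 + 3\right) - 3 = 9 - 3 = 6$)
$L{\left(O,H \right)} = \frac{1}{3} + \frac{4 H}{3}$ ($L{\left(O,H \right)} = \frac{\left(-5 + H\right) + \left(3 H + 6\right)}{3} = \frac{\left(-5 + H\right) + \left(6 + 3 H\right)}{3} = \frac{1 + 4 H}{3} = \frac{1}{3} + \frac{4 H}{3}$)
$h{\left(p \right)} = 26$ ($h{\left(p \right)} = 6 \cdot 4 + 2 = 24 + 2 = 26$)
$287 h{\left(L{\left(6,1 - 1 \right)} \right)} + 340 = 287 \cdot 26 + 340 = 7462 + 340 = 7802$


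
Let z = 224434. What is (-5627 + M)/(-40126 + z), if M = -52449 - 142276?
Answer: -16696/15359 ≈ -1.0870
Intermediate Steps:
M = -194725
(-5627 + M)/(-40126 + z) = (-5627 - 194725)/(-40126 + 224434) = -200352/184308 = -200352*1/184308 = -16696/15359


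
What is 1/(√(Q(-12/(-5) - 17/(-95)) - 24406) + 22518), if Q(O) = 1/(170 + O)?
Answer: 73836522/1662730829651 - I*√262409369145/1662730829651 ≈ 4.4407e-5 - 3.0808e-7*I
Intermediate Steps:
1/(√(Q(-12/(-5) - 17/(-95)) - 24406) + 22518) = 1/(√(1/(170 + (-12/(-5) - 17/(-95))) - 24406) + 22518) = 1/(√(1/(170 + (-12*(-⅕) - 17*(-1/95))) - 24406) + 22518) = 1/(√(1/(170 + (12/5 + 17/95)) - 24406) + 22518) = 1/(√(1/(170 + 49/19) - 24406) + 22518) = 1/(√(1/(3279/19) - 24406) + 22518) = 1/(√(19/3279 - 24406) + 22518) = 1/(√(-80027255/3279) + 22518) = 1/(I*√262409369145/3279 + 22518) = 1/(22518 + I*√262409369145/3279)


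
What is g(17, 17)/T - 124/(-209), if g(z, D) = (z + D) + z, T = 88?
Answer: 1961/1672 ≈ 1.1728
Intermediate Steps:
g(z, D) = D + 2*z (g(z, D) = (D + z) + z = D + 2*z)
g(17, 17)/T - 124/(-209) = (17 + 2*17)/88 - 124/(-209) = (17 + 34)*(1/88) - 124*(-1/209) = 51*(1/88) + 124/209 = 51/88 + 124/209 = 1961/1672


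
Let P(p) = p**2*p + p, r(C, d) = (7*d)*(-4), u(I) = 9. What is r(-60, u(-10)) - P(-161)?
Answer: 4173190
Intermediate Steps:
r(C, d) = -28*d
P(p) = p + p**3 (P(p) = p**3 + p = p + p**3)
r(-60, u(-10)) - P(-161) = -28*9 - (-161 + (-161)**3) = -252 - (-161 - 4173281) = -252 - 1*(-4173442) = -252 + 4173442 = 4173190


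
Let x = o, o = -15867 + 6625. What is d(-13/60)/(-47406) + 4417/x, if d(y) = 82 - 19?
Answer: -17497879/36510521 ≈ -0.47926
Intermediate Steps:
o = -9242
x = -9242
d(y) = 63
d(-13/60)/(-47406) + 4417/x = 63/(-47406) + 4417/(-9242) = 63*(-1/47406) + 4417*(-1/9242) = -21/15802 - 4417/9242 = -17497879/36510521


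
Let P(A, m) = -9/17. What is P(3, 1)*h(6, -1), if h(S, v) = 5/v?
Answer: 45/17 ≈ 2.6471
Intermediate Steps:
P(A, m) = -9/17 (P(A, m) = -9*1/17 = -9/17)
P(3, 1)*h(6, -1) = -45/(17*(-1)) = -45*(-1)/17 = -9/17*(-5) = 45/17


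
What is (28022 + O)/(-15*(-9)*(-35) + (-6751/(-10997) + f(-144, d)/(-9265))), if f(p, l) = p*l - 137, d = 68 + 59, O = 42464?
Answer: -1436324306326/96230375177 ≈ -14.926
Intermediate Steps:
d = 127
f(p, l) = -137 + l*p (f(p, l) = l*p - 137 = -137 + l*p)
(28022 + O)/(-15*(-9)*(-35) + (-6751/(-10997) + f(-144, d)/(-9265))) = (28022 + 42464)/(-15*(-9)*(-35) + (-6751/(-10997) + (-137 + 127*(-144))/(-9265))) = 70486/(135*(-35) + (-6751*(-1/10997) + (-137 - 18288)*(-1/9265))) = 70486/(-4725 + (6751/10997 - 18425*(-1/9265))) = 70486/(-4725 + (6751/10997 + 3685/1853)) = 70486/(-4725 + 53033548/20377441) = 70486/(-96230375177/20377441) = 70486*(-20377441/96230375177) = -1436324306326/96230375177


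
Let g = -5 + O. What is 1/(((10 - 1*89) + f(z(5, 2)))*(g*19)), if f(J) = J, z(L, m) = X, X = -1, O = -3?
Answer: 1/12160 ≈ 8.2237e-5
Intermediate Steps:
z(L, m) = -1
g = -8 (g = -5 - 3 = -8)
1/(((10 - 1*89) + f(z(5, 2)))*(g*19)) = 1/(((10 - 1*89) - 1)*(-8*19)) = 1/(((10 - 89) - 1)*(-152)) = 1/((-79 - 1)*(-152)) = 1/(-80*(-152)) = 1/12160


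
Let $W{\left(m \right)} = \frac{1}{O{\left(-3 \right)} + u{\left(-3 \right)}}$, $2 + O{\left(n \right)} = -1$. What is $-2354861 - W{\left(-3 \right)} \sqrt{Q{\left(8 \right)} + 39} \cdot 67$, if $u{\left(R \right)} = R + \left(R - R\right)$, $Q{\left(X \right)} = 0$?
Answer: $-2354861 + \frac{67 \sqrt{39}}{6} \approx -2.3548 \cdot 10^{6}$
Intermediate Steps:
$O{\left(n \right)} = -3$ ($O{\left(n \right)} = -2 - 1 = -3$)
$u{\left(R \right)} = R$ ($u{\left(R \right)} = R + 0 = R$)
$W{\left(m \right)} = - \frac{1}{6}$ ($W{\left(m \right)} = \frac{1}{-3 - 3} = \frac{1}{-6} = - \frac{1}{6}$)
$-2354861 - W{\left(-3 \right)} \sqrt{Q{\left(8 \right)} + 39} \cdot 67 = -2354861 - - \frac{\sqrt{0 + 39}}{6} \cdot 67 = -2354861 - - \frac{\sqrt{39}}{6} \cdot 67 = -2354861 - - \frac{67 \sqrt{39}}{6} = -2354861 + \frac{67 \sqrt{39}}{6}$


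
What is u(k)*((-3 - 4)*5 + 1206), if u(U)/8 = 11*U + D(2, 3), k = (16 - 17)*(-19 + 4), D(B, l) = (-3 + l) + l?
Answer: 1573824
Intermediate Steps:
D(B, l) = -3 + 2*l
k = 15 (k = -1*(-15) = 15)
u(U) = 24 + 88*U (u(U) = 8*(11*U + (-3 + 2*3)) = 8*(11*U + (-3 + 6)) = 8*(11*U + 3) = 8*(3 + 11*U) = 24 + 88*U)
u(k)*((-3 - 4)*5 + 1206) = (24 + 88*15)*((-3 - 4)*5 + 1206) = (24 + 1320)*(-7*5 + 1206) = 1344*(-35 + 1206) = 1344*1171 = 1573824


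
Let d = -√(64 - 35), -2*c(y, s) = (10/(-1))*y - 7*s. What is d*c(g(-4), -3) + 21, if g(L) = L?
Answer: 21 + 61*√29/2 ≈ 185.25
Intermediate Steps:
c(y, s) = 5*y + 7*s/2 (c(y, s) = -((10/(-1))*y - 7*s)/2 = -((10*(-1))*y - 7*s)/2 = -(-10*y - 7*s)/2 = 5*y + 7*s/2)
d = -√29 ≈ -5.3852
d*c(g(-4), -3) + 21 = (-√29)*(5*(-4) + (7/2)*(-3)) + 21 = (-√29)*(-20 - 21/2) + 21 = -√29*(-61/2) + 21 = 61*√29/2 + 21 = 21 + 61*√29/2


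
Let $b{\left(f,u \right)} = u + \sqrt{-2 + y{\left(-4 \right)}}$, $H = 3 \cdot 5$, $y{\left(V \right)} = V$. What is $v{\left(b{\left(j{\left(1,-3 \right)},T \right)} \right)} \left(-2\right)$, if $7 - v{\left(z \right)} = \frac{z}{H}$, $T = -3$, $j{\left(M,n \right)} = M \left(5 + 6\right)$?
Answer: $- \frac{72}{5} + \frac{2 i \sqrt{6}}{15} \approx -14.4 + 0.3266 i$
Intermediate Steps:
$H = 15$
$j{\left(M,n \right)} = 11 M$ ($j{\left(M,n \right)} = M 11 = 11 M$)
$b{\left(f,u \right)} = u + i \sqrt{6}$ ($b{\left(f,u \right)} = u + \sqrt{-2 - 4} = u + \sqrt{-6} = u + i \sqrt{6}$)
$v{\left(z \right)} = 7 - \frac{z}{15}$
$v{\left(b{\left(j{\left(1,-3 \right)},T \right)} \right)} \left(-2\right) = \left(7 - \frac{-3 + i \sqrt{6}}{15}\right) \left(-2\right) = \left(7 + \left(\frac{1}{5} - \frac{i \sqrt{6}}{15}\right)\right) \left(-2\right) = \left(\frac{36}{5} - \frac{i \sqrt{6}}{15}\right) \left(-2\right) = - \frac{72}{5} + \frac{2 i \sqrt{6}}{15}$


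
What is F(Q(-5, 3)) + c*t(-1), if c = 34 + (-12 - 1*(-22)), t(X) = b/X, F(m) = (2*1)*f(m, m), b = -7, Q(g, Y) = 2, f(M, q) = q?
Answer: 312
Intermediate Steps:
F(m) = 2*m (F(m) = (2*1)*m = 2*m)
t(X) = -7/X
c = 44 (c = 34 + (-12 + 22) = 34 + 10 = 44)
F(Q(-5, 3)) + c*t(-1) = 2*2 + 44*(-7/(-1)) = 4 + 44*(-7*(-1)) = 4 + 44*7 = 4 + 308 = 312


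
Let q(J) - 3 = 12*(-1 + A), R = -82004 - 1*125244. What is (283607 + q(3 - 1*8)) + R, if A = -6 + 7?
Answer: 76362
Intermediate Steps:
A = 1
R = -207248 (R = -82004 - 125244 = -207248)
q(J) = 3 (q(J) = 3 + 12*(-1 + 1) = 3 + 12*0 = 3 + 0 = 3)
(283607 + q(3 - 1*8)) + R = (283607 + 3) - 207248 = 283610 - 207248 = 76362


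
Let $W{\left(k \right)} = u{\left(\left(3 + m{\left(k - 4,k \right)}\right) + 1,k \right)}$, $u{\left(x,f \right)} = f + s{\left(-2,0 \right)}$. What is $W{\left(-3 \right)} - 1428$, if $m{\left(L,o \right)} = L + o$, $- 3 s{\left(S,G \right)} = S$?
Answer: $- \frac{4291}{3} \approx -1430.3$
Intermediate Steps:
$s{\left(S,G \right)} = - \frac{S}{3}$
$u{\left(x,f \right)} = \frac{2}{3} + f$ ($u{\left(x,f \right)} = f - - \frac{2}{3} = f + \frac{2}{3} = \frac{2}{3} + f$)
$W{\left(k \right)} = \frac{2}{3} + k$
$W{\left(-3 \right)} - 1428 = \left(\frac{2}{3} - 3\right) - 1428 = - \frac{7}{3} - 1428 = - \frac{4291}{3}$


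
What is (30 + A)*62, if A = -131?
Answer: -6262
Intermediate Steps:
(30 + A)*62 = (30 - 131)*62 = -101*62 = -6262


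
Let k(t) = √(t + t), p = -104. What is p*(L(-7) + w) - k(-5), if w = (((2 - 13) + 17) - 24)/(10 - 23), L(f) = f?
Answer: 584 - I*√10 ≈ 584.0 - 3.1623*I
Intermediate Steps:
w = 18/13 (w = ((-11 + 17) - 24)/(-13) = (6 - 24)*(-1/13) = -18*(-1/13) = 18/13 ≈ 1.3846)
k(t) = √2*√t (k(t) = √(2*t) = √2*√t)
p*(L(-7) + w) - k(-5) = -104*(-7 + 18/13) - √2*√(-5) = -104*(-73/13) - √2*I*√5 = 584 - I*√10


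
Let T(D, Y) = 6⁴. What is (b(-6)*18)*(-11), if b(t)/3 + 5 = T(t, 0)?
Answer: -766854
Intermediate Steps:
T(D, Y) = 1296
b(t) = 3873 (b(t) = -15 + 3*1296 = -15 + 3888 = 3873)
(b(-6)*18)*(-11) = (3873*18)*(-11) = 69714*(-11) = -766854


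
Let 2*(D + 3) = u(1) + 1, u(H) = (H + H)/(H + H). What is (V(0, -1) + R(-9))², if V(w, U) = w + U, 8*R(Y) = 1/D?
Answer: 289/256 ≈ 1.1289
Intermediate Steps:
u(H) = 1 (u(H) = (2*H)/((2*H)) = (2*H)*(1/(2*H)) = 1)
D = -2 (D = -3 + (1 + 1)/2 = -3 + (½)*2 = -3 + 1 = -2)
R(Y) = -1/16 (R(Y) = (⅛)/(-2) = (⅛)*(-½) = -1/16)
V(w, U) = U + w
(V(0, -1) + R(-9))² = ((-1 + 0) - 1/16)² = (-1 - 1/16)² = (-17/16)² = 289/256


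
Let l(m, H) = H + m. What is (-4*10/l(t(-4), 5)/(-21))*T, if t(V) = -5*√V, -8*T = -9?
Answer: 3/35 + 6*I/35 ≈ 0.085714 + 0.17143*I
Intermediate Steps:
T = 9/8 (T = -⅛*(-9) = 9/8 ≈ 1.1250)
(-4*10/l(t(-4), 5)/(-21))*T = -4*10/(5 - 10*I)/(-21)*(9/8) = -4*10/(5 - 10*I)*(-1)/21*(9/8) = -4*10*((5 + 10*I)/125)*(-1)/21*(9/8) = -4*2*(5 + 10*I)/25*(-1)/21*(9/8) = -(-8)*(5 + 10*I)/525*(9/8) = (8*(5 + 10*I)/525)*(9/8) = 3*(5 + 10*I)/175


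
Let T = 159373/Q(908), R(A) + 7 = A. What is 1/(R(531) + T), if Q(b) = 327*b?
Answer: 296916/155743357 ≈ 0.0019064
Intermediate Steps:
R(A) = -7 + A
T = 159373/296916 (T = 159373/((327*908)) = 159373/296916 ≈ 0.53676)
1/(R(531) + T) = 1/((-7 + 531) + 159373/296916) = 1/(524 + 159373/296916) = 1/(155743357/296916) = 296916/155743357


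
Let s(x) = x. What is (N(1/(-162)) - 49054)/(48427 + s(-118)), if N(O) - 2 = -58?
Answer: -16370/16103 ≈ -1.0166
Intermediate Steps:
N(O) = -56 (N(O) = 2 - 58 = -56)
(N(1/(-162)) - 49054)/(48427 + s(-118)) = (-56 - 49054)/(48427 - 118) = -49110/48309 = -49110*1/48309 = -16370/16103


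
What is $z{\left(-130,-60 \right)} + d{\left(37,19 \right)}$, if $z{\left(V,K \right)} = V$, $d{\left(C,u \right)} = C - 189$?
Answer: $-282$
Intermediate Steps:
$d{\left(C,u \right)} = -189 + C$
$z{\left(-130,-60 \right)} + d{\left(37,19 \right)} = -130 + \left(-189 + 37\right) = -130 - 152 = -282$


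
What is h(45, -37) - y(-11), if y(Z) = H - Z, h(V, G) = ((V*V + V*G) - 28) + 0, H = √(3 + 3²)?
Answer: 321 - 2*√3 ≈ 317.54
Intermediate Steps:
H = 2*√3 (H = √(3 + 9) = √12 = 2*√3 ≈ 3.4641)
h(V, G) = -28 + V² + G*V (h(V, G) = ((V² + G*V) - 28) + 0 = (-28 + V² + G*V) + 0 = -28 + V² + G*V)
y(Z) = -Z + 2*√3 (y(Z) = 2*√3 - Z = -Z + 2*√3)
h(45, -37) - y(-11) = (-28 + 45² - 37*45) - (-1*(-11) + 2*√3) = (-28 + 2025 - 1665) - (11 + 2*√3) = 332 + (-11 - 2*√3) = 321 - 2*√3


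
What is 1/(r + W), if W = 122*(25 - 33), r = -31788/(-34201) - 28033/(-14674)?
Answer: -21820238/21234586473 ≈ -0.0010276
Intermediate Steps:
r = 61965815/21820238 (r = -31788*(-1/34201) - 28033*(-1/14674) = 31788/34201 + 28033/14674 = 61965815/21820238 ≈ 2.8398)
W = -976 (W = 122*(-8) = -976)
1/(r + W) = 1/(61965815/21820238 - 976) = 1/(-21234586473/21820238) = -21820238/21234586473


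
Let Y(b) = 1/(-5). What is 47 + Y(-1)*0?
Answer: 47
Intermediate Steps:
Y(b) = -⅕
47 + Y(-1)*0 = 47 - ⅕*0 = 47 + 0 = 47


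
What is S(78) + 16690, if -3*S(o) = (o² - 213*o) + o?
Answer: 20174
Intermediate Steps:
S(o) = -o²/3 + 212*o/3 (S(o) = -((o² - 213*o) + o)/3 = -(o² - 212*o)/3 = -o²/3 + 212*o/3)
S(78) + 16690 = (⅓)*78*(212 - 1*78) + 16690 = (⅓)*78*(212 - 78) + 16690 = (⅓)*78*134 + 16690 = 3484 + 16690 = 20174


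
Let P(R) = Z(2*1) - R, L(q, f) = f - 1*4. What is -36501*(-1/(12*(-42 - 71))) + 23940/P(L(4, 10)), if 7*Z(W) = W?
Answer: -1905821/452 ≈ -4216.4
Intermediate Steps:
Z(W) = W/7
L(q, f) = -4 + f (L(q, f) = f - 4 = -4 + f)
P(R) = 2/7 - R (P(R) = (2*1)/7 - R = (1/7)*2 - R = 2/7 - R)
-36501*(-1/(12*(-42 - 71))) + 23940/P(L(4, 10)) = -36501*(-1/(12*(-42 - 71))) + 23940/(2/7 - (-4 + 10)) = -36501/((-12*(-113))) + 23940/(2/7 - 1*6) = -36501/1356 + 23940/(2/7 - 6) = -36501*1/1356 + 23940/(-40/7) = -12167/452 + 23940*(-7/40) = -12167/452 - 8379/2 = -1905821/452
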